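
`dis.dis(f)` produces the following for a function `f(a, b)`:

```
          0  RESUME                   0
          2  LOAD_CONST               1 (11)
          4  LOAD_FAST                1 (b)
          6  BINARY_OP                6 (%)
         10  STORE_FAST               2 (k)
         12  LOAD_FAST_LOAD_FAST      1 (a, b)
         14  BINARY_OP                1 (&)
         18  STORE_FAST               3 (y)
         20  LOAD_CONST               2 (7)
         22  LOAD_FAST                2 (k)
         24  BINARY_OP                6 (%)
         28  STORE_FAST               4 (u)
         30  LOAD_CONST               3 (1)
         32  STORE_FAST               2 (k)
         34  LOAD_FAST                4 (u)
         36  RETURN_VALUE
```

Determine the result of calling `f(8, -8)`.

-3

LOAD_CONST → push 11. Stack: [11]
LOAD_FAST b → push -8. Stack: [11, -8]
BINARY_OP % → 11 % -8 = -5. Stack: [-5]
STORE_FAST k → k=-5. Stack: []
LOAD_FAST_LOAD_FAST a,b → push 8,-8. Stack: [8, -8]
BINARY_OP & → 8 & -8 = 8. Stack: [8]
STORE_FAST y → y=8. Stack: []
LOAD_CONST → push 7. Stack: [7]
LOAD_FAST k → push -5. Stack: [7, -5]
BINARY_OP % → 7 % -5 = -3. Stack: [-3]
STORE_FAST u → u=-3. Stack: []
LOAD_CONST → push 1. Stack: [1]
STORE_FAST k → k=1. Stack: []
LOAD_FAST u → push -3. Stack: [-3]
RETURN_VALUE → return -3.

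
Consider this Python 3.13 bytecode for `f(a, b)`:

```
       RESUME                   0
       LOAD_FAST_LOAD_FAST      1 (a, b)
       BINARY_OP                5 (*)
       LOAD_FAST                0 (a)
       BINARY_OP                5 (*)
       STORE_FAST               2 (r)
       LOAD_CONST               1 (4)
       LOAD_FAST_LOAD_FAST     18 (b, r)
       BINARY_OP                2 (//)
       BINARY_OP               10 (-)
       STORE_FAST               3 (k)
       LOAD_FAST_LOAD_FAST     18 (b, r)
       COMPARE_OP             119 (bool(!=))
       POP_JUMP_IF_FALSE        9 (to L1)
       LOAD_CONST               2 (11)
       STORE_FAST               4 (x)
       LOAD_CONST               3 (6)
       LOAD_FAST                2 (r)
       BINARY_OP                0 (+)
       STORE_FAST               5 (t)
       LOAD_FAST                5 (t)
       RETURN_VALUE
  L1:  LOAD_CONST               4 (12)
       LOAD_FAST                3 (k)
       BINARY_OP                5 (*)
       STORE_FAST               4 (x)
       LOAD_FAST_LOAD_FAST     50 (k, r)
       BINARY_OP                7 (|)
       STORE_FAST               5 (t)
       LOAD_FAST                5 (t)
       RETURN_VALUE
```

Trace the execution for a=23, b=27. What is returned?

14289

LOAD_FAST_LOAD_FAST a,b → push 23,27. Stack: [23, 27]
BINARY_OP * → 23 * 27 = 621. Stack: [621]
LOAD_FAST a → push 23. Stack: [621, 23]
BINARY_OP * → 621 * 23 = 14283. Stack: [14283]
STORE_FAST r → r=14283. Stack: []
LOAD_CONST → push 4. Stack: [4]
LOAD_FAST_LOAD_FAST b,r → push 27,14283. Stack: [4, 27, 14283]
BINARY_OP // → 27 // 14283 = 0. Stack: [4, 0]
BINARY_OP - → 4 - 0 = 4. Stack: [4]
STORE_FAST k → k=4. Stack: []
LOAD_FAST_LOAD_FAST b,r → push 27,14283. Stack: [27, 14283]
COMPARE_OP bool(!=) → 27 vs 14283 = True. Stack: [True]
POP_JUMP_IF_FALSE → pop True; no jump. Stack: []
LOAD_CONST → push 11. Stack: [11]
STORE_FAST x → x=11. Stack: []
LOAD_CONST → push 6. Stack: [6]
LOAD_FAST r → push 14283. Stack: [6, 14283]
BINARY_OP + → 6 + 14283 = 14289. Stack: [14289]
STORE_FAST t → t=14289. Stack: []
LOAD_FAST t → push 14289. Stack: [14289]
RETURN_VALUE → return 14289.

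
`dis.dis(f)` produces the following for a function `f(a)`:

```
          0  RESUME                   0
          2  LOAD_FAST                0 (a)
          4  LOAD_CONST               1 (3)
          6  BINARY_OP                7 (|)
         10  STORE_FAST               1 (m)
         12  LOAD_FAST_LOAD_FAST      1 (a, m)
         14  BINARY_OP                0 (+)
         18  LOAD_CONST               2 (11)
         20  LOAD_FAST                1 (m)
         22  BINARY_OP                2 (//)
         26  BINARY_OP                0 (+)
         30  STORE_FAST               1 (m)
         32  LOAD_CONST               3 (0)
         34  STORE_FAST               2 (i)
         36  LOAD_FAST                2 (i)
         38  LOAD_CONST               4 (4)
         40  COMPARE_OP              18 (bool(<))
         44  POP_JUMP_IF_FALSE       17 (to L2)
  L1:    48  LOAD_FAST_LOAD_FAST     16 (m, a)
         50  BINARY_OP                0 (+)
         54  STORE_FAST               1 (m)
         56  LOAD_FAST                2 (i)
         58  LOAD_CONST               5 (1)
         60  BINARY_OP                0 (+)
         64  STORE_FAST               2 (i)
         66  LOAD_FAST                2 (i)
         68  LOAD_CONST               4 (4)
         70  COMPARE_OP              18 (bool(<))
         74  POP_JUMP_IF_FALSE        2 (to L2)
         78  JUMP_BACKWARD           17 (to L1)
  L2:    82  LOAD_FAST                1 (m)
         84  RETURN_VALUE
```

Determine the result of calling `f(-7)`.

-43

LOAD_FAST a → push -7. Stack: [-7]
LOAD_CONST → push 3. Stack: [-7, 3]
BINARY_OP | → -7 | 3 = -5. Stack: [-5]
STORE_FAST m → m=-5. Stack: []
LOAD_FAST_LOAD_FAST a,m → push -7,-5. Stack: [-7, -5]
BINARY_OP + → -7 + -5 = -12. Stack: [-12]
LOAD_CONST → push 11. Stack: [-12, 11]
LOAD_FAST m → push -5. Stack: [-12, 11, -5]
BINARY_OP // → 11 // -5 = -3. Stack: [-12, -3]
BINARY_OP + → -12 + -3 = -15. Stack: [-15]
STORE_FAST m → m=-15. Stack: []
LOAD_CONST → push 0. Stack: [0]
STORE_FAST i → i=0. Stack: []
LOAD_FAST i → push 0. Stack: [0]
LOAD_CONST → push 4. Stack: [0, 4]
COMPARE_OP bool(<) → 0 vs 4 = True. Stack: [True]
POP_JUMP_IF_FALSE → pop True; no jump. Stack: []
LOAD_FAST_LOAD_FAST m,a → push -15,-7. Stack: [-15, -7]
BINARY_OP + → -15 + -7 = -22. Stack: [-22]
STORE_FAST m → m=-22. Stack: []
LOAD_FAST i → push 0. Stack: [0]
LOAD_CONST → push 1. Stack: [0, 1]
BINARY_OP + → 0 + 1 = 1. Stack: [1]
STORE_FAST i → i=1. Stack: []
LOAD_FAST i → push 1. Stack: [1]
LOAD_CONST → push 4. Stack: [1, 4]
COMPARE_OP bool(<) → 1 vs 4 = True. Stack: [True]
POP_JUMP_IF_FALSE → pop True; no jump. Stack: []
LOAD_FAST_LOAD_FAST m,a → push -22,-7. Stack: [-22, -7]
BINARY_OP + → -22 + -7 = -29. Stack: [-29]
STORE_FAST m → m=-29. Stack: []
LOAD_FAST i → push 1. Stack: [1]
LOAD_CONST → push 1. Stack: [1, 1]
BINARY_OP + → 1 + 1 = 2. Stack: [2]
STORE_FAST i → i=2. Stack: []
LOAD_FAST i → push 2. Stack: [2]
LOAD_CONST → push 4. Stack: [2, 4]
COMPARE_OP bool(<) → 2 vs 4 = True. Stack: [True]
POP_JUMP_IF_FALSE → pop True; no jump. Stack: []
LOAD_FAST_LOAD_FAST m,a → push -29,-7. Stack: [-29, -7]
BINARY_OP + → -29 + -7 = -36. Stack: [-36]
STORE_FAST m → m=-36. Stack: []
LOAD_FAST i → push 2. Stack: [2]
LOAD_CONST → push 1. Stack: [2, 1]
BINARY_OP + → 2 + 1 = 3. Stack: [3]
STORE_FAST i → i=3. Stack: []
LOAD_FAST i → push 3. Stack: [3]
LOAD_CONST → push 4. Stack: [3, 4]
COMPARE_OP bool(<) → 3 vs 4 = True. Stack: [True]
POP_JUMP_IF_FALSE → pop True; no jump. Stack: []
LOAD_FAST_LOAD_FAST m,a → push -36,-7. Stack: [-36, -7]
BINARY_OP + → -36 + -7 = -43. Stack: [-43]
STORE_FAST m → m=-43. Stack: []
LOAD_FAST i → push 3. Stack: [3]
LOAD_CONST → push 1. Stack: [3, 1]
BINARY_OP + → 3 + 1 = 4. Stack: [4]
STORE_FAST i → i=4. Stack: []
LOAD_FAST i → push 4. Stack: [4]
LOAD_CONST → push 4. Stack: [4, 4]
COMPARE_OP bool(<) → 4 vs 4 = False. Stack: [False]
POP_JUMP_IF_FALSE → pop False; jump. Stack: []
LOAD_FAST m → push -43. Stack: [-43]
RETURN_VALUE → return -43.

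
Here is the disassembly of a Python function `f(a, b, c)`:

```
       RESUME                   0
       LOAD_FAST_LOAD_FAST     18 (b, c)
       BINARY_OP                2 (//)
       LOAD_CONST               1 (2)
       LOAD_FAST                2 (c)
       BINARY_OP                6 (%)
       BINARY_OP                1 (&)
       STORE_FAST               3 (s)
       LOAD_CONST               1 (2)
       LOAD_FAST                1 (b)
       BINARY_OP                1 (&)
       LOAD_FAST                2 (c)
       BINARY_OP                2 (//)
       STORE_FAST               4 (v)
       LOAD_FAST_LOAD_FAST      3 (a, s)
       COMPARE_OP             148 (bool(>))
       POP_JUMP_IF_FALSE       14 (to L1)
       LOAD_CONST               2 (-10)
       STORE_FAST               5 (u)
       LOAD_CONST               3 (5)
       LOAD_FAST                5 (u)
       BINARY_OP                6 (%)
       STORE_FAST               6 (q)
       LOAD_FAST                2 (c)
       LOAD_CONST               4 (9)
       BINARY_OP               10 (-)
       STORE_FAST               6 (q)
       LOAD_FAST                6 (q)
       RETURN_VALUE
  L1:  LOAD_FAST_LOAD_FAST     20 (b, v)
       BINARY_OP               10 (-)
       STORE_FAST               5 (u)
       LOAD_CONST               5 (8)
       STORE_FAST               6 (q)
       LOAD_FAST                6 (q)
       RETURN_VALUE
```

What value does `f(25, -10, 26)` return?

LOAD_FAST_LOAD_FAST b,c → push -10,26. Stack: [-10, 26]
BINARY_OP // → -10 // 26 = -1. Stack: [-1]
LOAD_CONST → push 2. Stack: [-1, 2]
LOAD_FAST c → push 26. Stack: [-1, 2, 26]
BINARY_OP % → 2 % 26 = 2. Stack: [-1, 2]
BINARY_OP & → -1 & 2 = 2. Stack: [2]
STORE_FAST s → s=2. Stack: []
LOAD_CONST → push 2. Stack: [2]
LOAD_FAST b → push -10. Stack: [2, -10]
BINARY_OP & → 2 & -10 = 2. Stack: [2]
LOAD_FAST c → push 26. Stack: [2, 26]
BINARY_OP // → 2 // 26 = 0. Stack: [0]
STORE_FAST v → v=0. Stack: []
LOAD_FAST_LOAD_FAST a,s → push 25,2. Stack: [25, 2]
COMPARE_OP bool(>) → 25 vs 2 = True. Stack: [True]
POP_JUMP_IF_FALSE → pop True; no jump. Stack: []
LOAD_CONST → push -10. Stack: [-10]
STORE_FAST u → u=-10. Stack: []
LOAD_CONST → push 5. Stack: [5]
LOAD_FAST u → push -10. Stack: [5, -10]
BINARY_OP % → 5 % -10 = -5. Stack: [-5]
STORE_FAST q → q=-5. Stack: []
LOAD_FAST c → push 26. Stack: [26]
LOAD_CONST → push 9. Stack: [26, 9]
BINARY_OP - → 26 - 9 = 17. Stack: [17]
STORE_FAST q → q=17. Stack: []
LOAD_FAST q → push 17. Stack: [17]
RETURN_VALUE → return 17.

17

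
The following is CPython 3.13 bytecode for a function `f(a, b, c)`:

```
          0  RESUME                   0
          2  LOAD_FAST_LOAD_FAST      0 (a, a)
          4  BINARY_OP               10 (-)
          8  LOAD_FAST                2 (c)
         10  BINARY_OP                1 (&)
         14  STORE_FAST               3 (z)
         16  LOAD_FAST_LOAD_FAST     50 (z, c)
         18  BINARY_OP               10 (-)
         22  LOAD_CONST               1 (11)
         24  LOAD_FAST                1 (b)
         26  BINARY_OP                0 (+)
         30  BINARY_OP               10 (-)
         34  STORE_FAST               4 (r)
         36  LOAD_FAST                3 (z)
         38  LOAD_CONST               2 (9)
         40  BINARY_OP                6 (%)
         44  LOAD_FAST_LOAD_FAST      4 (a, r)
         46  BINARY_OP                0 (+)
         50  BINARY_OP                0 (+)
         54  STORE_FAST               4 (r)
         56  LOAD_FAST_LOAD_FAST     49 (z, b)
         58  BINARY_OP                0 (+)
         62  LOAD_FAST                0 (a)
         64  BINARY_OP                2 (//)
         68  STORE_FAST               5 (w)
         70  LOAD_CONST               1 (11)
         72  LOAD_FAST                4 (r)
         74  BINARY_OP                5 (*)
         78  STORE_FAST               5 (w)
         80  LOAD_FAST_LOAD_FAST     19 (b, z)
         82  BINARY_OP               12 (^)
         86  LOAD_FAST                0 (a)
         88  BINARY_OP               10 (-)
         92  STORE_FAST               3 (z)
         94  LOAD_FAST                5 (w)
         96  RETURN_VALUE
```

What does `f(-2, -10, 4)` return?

LOAD_FAST_LOAD_FAST a,a → push -2,-2. Stack: [-2, -2]
BINARY_OP - → -2 - -2 = 0. Stack: [0]
LOAD_FAST c → push 4. Stack: [0, 4]
BINARY_OP & → 0 & 4 = 0. Stack: [0]
STORE_FAST z → z=0. Stack: []
LOAD_FAST_LOAD_FAST z,c → push 0,4. Stack: [0, 4]
BINARY_OP - → 0 - 4 = -4. Stack: [-4]
LOAD_CONST → push 11. Stack: [-4, 11]
LOAD_FAST b → push -10. Stack: [-4, 11, -10]
BINARY_OP + → 11 + -10 = 1. Stack: [-4, 1]
BINARY_OP - → -4 - 1 = -5. Stack: [-5]
STORE_FAST r → r=-5. Stack: []
LOAD_FAST z → push 0. Stack: [0]
LOAD_CONST → push 9. Stack: [0, 9]
BINARY_OP % → 0 % 9 = 0. Stack: [0]
LOAD_FAST_LOAD_FAST a,r → push -2,-5. Stack: [0, -2, -5]
BINARY_OP + → -2 + -5 = -7. Stack: [0, -7]
BINARY_OP + → 0 + -7 = -7. Stack: [-7]
STORE_FAST r → r=-7. Stack: []
LOAD_FAST_LOAD_FAST z,b → push 0,-10. Stack: [0, -10]
BINARY_OP + → 0 + -10 = -10. Stack: [-10]
LOAD_FAST a → push -2. Stack: [-10, -2]
BINARY_OP // → -10 // -2 = 5. Stack: [5]
STORE_FAST w → w=5. Stack: []
LOAD_CONST → push 11. Stack: [11]
LOAD_FAST r → push -7. Stack: [11, -7]
BINARY_OP * → 11 * -7 = -77. Stack: [-77]
STORE_FAST w → w=-77. Stack: []
LOAD_FAST_LOAD_FAST b,z → push -10,0. Stack: [-10, 0]
BINARY_OP ^ → -10 ^ 0 = -10. Stack: [-10]
LOAD_FAST a → push -2. Stack: [-10, -2]
BINARY_OP - → -10 - -2 = -8. Stack: [-8]
STORE_FAST z → z=-8. Stack: []
LOAD_FAST w → push -77. Stack: [-77]
RETURN_VALUE → return -77.

-77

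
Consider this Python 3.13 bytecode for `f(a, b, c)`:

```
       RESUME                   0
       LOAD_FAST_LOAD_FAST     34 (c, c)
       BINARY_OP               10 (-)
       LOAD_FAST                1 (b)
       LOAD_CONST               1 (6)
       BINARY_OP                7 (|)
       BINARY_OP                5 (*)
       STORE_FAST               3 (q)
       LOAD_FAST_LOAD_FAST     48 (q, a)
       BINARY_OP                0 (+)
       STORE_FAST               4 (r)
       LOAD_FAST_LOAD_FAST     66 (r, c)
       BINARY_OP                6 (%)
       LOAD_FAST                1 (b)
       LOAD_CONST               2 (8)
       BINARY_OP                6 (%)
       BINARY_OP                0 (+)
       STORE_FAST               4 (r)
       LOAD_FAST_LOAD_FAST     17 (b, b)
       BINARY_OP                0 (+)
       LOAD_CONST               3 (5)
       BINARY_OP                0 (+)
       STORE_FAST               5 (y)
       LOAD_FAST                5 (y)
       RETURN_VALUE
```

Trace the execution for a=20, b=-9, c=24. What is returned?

-13

LOAD_FAST_LOAD_FAST c,c → push 24,24. Stack: [24, 24]
BINARY_OP - → 24 - 24 = 0. Stack: [0]
LOAD_FAST b → push -9. Stack: [0, -9]
LOAD_CONST → push 6. Stack: [0, -9, 6]
BINARY_OP | → -9 | 6 = -9. Stack: [0, -9]
BINARY_OP * → 0 * -9 = 0. Stack: [0]
STORE_FAST q → q=0. Stack: []
LOAD_FAST_LOAD_FAST q,a → push 0,20. Stack: [0, 20]
BINARY_OP + → 0 + 20 = 20. Stack: [20]
STORE_FAST r → r=20. Stack: []
LOAD_FAST_LOAD_FAST r,c → push 20,24. Stack: [20, 24]
BINARY_OP % → 20 % 24 = 20. Stack: [20]
LOAD_FAST b → push -9. Stack: [20, -9]
LOAD_CONST → push 8. Stack: [20, -9, 8]
BINARY_OP % → -9 % 8 = 7. Stack: [20, 7]
BINARY_OP + → 20 + 7 = 27. Stack: [27]
STORE_FAST r → r=27. Stack: []
LOAD_FAST_LOAD_FAST b,b → push -9,-9. Stack: [-9, -9]
BINARY_OP + → -9 + -9 = -18. Stack: [-18]
LOAD_CONST → push 5. Stack: [-18, 5]
BINARY_OP + → -18 + 5 = -13. Stack: [-13]
STORE_FAST y → y=-13. Stack: []
LOAD_FAST y → push -13. Stack: [-13]
RETURN_VALUE → return -13.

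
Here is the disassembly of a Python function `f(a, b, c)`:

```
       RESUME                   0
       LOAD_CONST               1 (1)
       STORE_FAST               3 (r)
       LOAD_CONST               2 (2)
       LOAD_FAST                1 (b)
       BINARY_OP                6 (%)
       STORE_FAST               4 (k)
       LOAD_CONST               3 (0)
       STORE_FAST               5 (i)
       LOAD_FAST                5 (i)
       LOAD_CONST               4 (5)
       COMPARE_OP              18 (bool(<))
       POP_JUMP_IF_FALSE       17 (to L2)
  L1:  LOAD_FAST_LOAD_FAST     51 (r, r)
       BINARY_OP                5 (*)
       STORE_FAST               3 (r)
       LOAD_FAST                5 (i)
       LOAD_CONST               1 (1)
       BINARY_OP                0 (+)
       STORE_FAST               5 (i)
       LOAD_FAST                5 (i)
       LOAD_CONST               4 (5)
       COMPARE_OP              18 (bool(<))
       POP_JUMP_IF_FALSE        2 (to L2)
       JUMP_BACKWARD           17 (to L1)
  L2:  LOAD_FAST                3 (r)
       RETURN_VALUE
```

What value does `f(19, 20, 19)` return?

LOAD_CONST → push 1
STORE_FAST r → r=1
LOAD_CONST → push 2
LOAD_FAST b → push 20
BINARY_OP % → 2 % 20 = 2
STORE_FAST k → k=2
LOAD_CONST → push 0
STORE_FAST i → i=0
LOAD_FAST i → push 0
LOAD_CONST → push 5
COMPARE_OP bool(<) → 0 vs 5 = True
POP_JUMP_IF_FALSE → pop True; no jump
LOAD_FAST_LOAD_FAST r,r → push 1,1
BINARY_OP * → 1 * 1 = 1
STORE_FAST r → r=1
LOAD_FAST i → push 0
LOAD_CONST → push 1
BINARY_OP + → 0 + 1 = 1
STORE_FAST i → i=1
LOAD_FAST i → push 1
LOAD_CONST → push 5
COMPARE_OP bool(<) → 1 vs 5 = True
POP_JUMP_IF_FALSE → pop True; no jump
LOAD_FAST_LOAD_FAST r,r → push 1,1
BINARY_OP * → 1 * 1 = 1
STORE_FAST r → r=1
LOAD_FAST i → push 1
LOAD_CONST → push 1
BINARY_OP + → 1 + 1 = 2
STORE_FAST i → i=2
LOAD_FAST i → push 2
LOAD_CONST → push 5
COMPARE_OP bool(<) → 2 vs 5 = True
POP_JUMP_IF_FALSE → pop True; no jump
LOAD_FAST_LOAD_FAST r,r → push 1,1
BINARY_OP * → 1 * 1 = 1
STORE_FAST r → r=1
LOAD_FAST i → push 2
LOAD_CONST → push 1
BINARY_OP + → 2 + 1 = 3
STORE_FAST i → i=3
LOAD_FAST i → push 3
LOAD_CONST → push 5
COMPARE_OP bool(<) → 3 vs 5 = True
POP_JUMP_IF_FALSE → pop True; no jump
LOAD_FAST_LOAD_FAST r,r → push 1,1
BINARY_OP * → 1 * 1 = 1
STORE_FAST r → r=1
LOAD_FAST i → push 3
LOAD_CONST → push 1
BINARY_OP + → 3 + 1 = 4
STORE_FAST i → i=4
LOAD_FAST i → push 4
LOAD_CONST → push 5
COMPARE_OP bool(<) → 4 vs 5 = True
POP_JUMP_IF_FALSE → pop True; no jump
LOAD_FAST_LOAD_FAST r,r → push 1,1
BINARY_OP * → 1 * 1 = 1
STORE_FAST r → r=1
LOAD_FAST i → push 4
LOAD_CONST → push 1
BINARY_OP + → 4 + 1 = 5
STORE_FAST i → i=5
LOAD_FAST i → push 5
LOAD_CONST → push 5
COMPARE_OP bool(<) → 5 vs 5 = False
POP_JUMP_IF_FALSE → pop False; jump
LOAD_FAST r → push 1
RETURN_VALUE → return 1.

1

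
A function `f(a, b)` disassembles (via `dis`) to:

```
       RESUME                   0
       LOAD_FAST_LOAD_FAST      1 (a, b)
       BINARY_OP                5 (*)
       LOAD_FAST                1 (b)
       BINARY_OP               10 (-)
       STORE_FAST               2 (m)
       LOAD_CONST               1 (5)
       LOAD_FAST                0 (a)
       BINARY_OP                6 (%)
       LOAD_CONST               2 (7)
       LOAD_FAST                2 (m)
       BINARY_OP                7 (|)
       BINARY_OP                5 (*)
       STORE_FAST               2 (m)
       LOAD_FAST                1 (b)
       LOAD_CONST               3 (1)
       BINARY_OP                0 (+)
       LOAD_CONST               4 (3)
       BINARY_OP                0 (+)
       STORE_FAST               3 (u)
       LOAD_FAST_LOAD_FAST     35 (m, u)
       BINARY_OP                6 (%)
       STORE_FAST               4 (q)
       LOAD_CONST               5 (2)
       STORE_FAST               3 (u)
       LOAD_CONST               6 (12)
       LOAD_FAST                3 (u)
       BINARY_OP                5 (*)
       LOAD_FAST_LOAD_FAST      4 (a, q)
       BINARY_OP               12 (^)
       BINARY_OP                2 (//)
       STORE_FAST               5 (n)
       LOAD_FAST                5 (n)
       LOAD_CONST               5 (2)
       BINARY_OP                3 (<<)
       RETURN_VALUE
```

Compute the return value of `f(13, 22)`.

LOAD_FAST_LOAD_FAST a,b → push 13,22. Stack: [13, 22]
BINARY_OP * → 13 * 22 = 286. Stack: [286]
LOAD_FAST b → push 22. Stack: [286, 22]
BINARY_OP - → 286 - 22 = 264. Stack: [264]
STORE_FAST m → m=264. Stack: []
LOAD_CONST → push 5. Stack: [5]
LOAD_FAST a → push 13. Stack: [5, 13]
BINARY_OP % → 5 % 13 = 5. Stack: [5]
LOAD_CONST → push 7. Stack: [5, 7]
LOAD_FAST m → push 264. Stack: [5, 7, 264]
BINARY_OP | → 7 | 264 = 271. Stack: [5, 271]
BINARY_OP * → 5 * 271 = 1355. Stack: [1355]
STORE_FAST m → m=1355. Stack: []
LOAD_FAST b → push 22. Stack: [22]
LOAD_CONST → push 1. Stack: [22, 1]
BINARY_OP + → 22 + 1 = 23. Stack: [23]
LOAD_CONST → push 3. Stack: [23, 3]
BINARY_OP + → 23 + 3 = 26. Stack: [26]
STORE_FAST u → u=26. Stack: []
LOAD_FAST_LOAD_FAST m,u → push 1355,26. Stack: [1355, 26]
BINARY_OP % → 1355 % 26 = 3. Stack: [3]
STORE_FAST q → q=3. Stack: []
LOAD_CONST → push 2. Stack: [2]
STORE_FAST u → u=2. Stack: []
LOAD_CONST → push 12. Stack: [12]
LOAD_FAST u → push 2. Stack: [12, 2]
BINARY_OP * → 12 * 2 = 24. Stack: [24]
LOAD_FAST_LOAD_FAST a,q → push 13,3. Stack: [24, 13, 3]
BINARY_OP ^ → 13 ^ 3 = 14. Stack: [24, 14]
BINARY_OP // → 24 // 14 = 1. Stack: [1]
STORE_FAST n → n=1. Stack: []
LOAD_FAST n → push 1. Stack: [1]
LOAD_CONST → push 2. Stack: [1, 2]
BINARY_OP << → 1 << 2 = 4. Stack: [4]
RETURN_VALUE → return 4.

4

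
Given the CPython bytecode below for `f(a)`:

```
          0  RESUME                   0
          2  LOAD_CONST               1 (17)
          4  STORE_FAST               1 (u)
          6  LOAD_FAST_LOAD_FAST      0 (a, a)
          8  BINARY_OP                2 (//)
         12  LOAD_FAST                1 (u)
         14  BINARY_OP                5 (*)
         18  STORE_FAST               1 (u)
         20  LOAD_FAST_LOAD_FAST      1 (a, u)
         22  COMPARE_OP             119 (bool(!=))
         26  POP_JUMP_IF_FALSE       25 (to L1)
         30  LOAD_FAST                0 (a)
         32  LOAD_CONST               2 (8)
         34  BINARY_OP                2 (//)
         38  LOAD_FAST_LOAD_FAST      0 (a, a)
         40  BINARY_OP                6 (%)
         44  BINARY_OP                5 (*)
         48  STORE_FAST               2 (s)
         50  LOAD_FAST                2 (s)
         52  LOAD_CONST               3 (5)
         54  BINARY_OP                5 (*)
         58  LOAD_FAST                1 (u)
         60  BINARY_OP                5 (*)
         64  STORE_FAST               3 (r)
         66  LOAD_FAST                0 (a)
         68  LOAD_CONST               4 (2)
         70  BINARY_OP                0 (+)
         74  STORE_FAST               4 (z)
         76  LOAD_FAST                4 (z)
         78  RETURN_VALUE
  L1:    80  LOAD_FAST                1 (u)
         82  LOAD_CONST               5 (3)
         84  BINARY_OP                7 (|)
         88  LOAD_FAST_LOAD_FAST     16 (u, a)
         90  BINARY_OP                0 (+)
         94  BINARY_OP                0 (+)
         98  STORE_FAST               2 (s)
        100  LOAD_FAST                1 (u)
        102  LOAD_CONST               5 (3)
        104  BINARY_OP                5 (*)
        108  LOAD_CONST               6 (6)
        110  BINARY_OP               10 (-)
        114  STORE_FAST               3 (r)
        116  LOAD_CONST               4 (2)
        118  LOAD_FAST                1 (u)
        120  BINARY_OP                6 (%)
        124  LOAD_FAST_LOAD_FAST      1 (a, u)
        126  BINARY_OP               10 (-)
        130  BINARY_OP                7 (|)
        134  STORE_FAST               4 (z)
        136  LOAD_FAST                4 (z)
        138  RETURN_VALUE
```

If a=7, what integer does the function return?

LOAD_CONST → push 17. Stack: [17]
STORE_FAST u → u=17. Stack: []
LOAD_FAST_LOAD_FAST a,a → push 7,7. Stack: [7, 7]
BINARY_OP // → 7 // 7 = 1. Stack: [1]
LOAD_FAST u → push 17. Stack: [1, 17]
BINARY_OP * → 1 * 17 = 17. Stack: [17]
STORE_FAST u → u=17. Stack: []
LOAD_FAST_LOAD_FAST a,u → push 7,17. Stack: [7, 17]
COMPARE_OP bool(!=) → 7 vs 17 = True. Stack: [True]
POP_JUMP_IF_FALSE → pop True; no jump. Stack: []
LOAD_FAST a → push 7. Stack: [7]
LOAD_CONST → push 8. Stack: [7, 8]
BINARY_OP // → 7 // 8 = 0. Stack: [0]
LOAD_FAST_LOAD_FAST a,a → push 7,7. Stack: [0, 7, 7]
BINARY_OP % → 7 % 7 = 0. Stack: [0, 0]
BINARY_OP * → 0 * 0 = 0. Stack: [0]
STORE_FAST s → s=0. Stack: []
LOAD_FAST s → push 0. Stack: [0]
LOAD_CONST → push 5. Stack: [0, 5]
BINARY_OP * → 0 * 5 = 0. Stack: [0]
LOAD_FAST u → push 17. Stack: [0, 17]
BINARY_OP * → 0 * 17 = 0. Stack: [0]
STORE_FAST r → r=0. Stack: []
LOAD_FAST a → push 7. Stack: [7]
LOAD_CONST → push 2. Stack: [7, 2]
BINARY_OP + → 7 + 2 = 9. Stack: [9]
STORE_FAST z → z=9. Stack: []
LOAD_FAST z → push 9. Stack: [9]
RETURN_VALUE → return 9.

9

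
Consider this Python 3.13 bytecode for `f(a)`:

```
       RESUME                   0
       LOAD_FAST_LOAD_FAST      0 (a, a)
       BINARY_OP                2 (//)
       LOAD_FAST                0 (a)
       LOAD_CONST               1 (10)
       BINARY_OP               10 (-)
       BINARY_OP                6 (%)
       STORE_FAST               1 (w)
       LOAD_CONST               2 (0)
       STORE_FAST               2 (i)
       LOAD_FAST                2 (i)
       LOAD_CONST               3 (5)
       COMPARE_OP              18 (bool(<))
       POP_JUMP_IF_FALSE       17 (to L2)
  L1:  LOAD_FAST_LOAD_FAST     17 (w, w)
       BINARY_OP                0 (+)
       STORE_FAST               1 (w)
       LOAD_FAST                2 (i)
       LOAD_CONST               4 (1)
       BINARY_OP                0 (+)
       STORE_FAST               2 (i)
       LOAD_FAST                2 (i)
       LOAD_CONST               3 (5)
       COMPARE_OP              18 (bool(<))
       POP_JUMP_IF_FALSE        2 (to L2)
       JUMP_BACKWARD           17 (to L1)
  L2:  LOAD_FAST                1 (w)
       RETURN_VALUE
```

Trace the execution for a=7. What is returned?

-64

LOAD_FAST_LOAD_FAST a,a → push 7,7
BINARY_OP // → 7 // 7 = 1
LOAD_FAST a → push 7
LOAD_CONST → push 10
BINARY_OP - → 7 - 10 = -3
BINARY_OP % → 1 % -3 = -2
STORE_FAST w → w=-2
LOAD_CONST → push 0
STORE_FAST i → i=0
LOAD_FAST i → push 0
LOAD_CONST → push 5
COMPARE_OP bool(<) → 0 vs 5 = True
POP_JUMP_IF_FALSE → pop True; no jump
LOAD_FAST_LOAD_FAST w,w → push -2,-2
BINARY_OP + → -2 + -2 = -4
STORE_FAST w → w=-4
LOAD_FAST i → push 0
LOAD_CONST → push 1
BINARY_OP + → 0 + 1 = 1
STORE_FAST i → i=1
LOAD_FAST i → push 1
LOAD_CONST → push 5
COMPARE_OP bool(<) → 1 vs 5 = True
POP_JUMP_IF_FALSE → pop True; no jump
LOAD_FAST_LOAD_FAST w,w → push -4,-4
BINARY_OP + → -4 + -4 = -8
STORE_FAST w → w=-8
LOAD_FAST i → push 1
LOAD_CONST → push 1
BINARY_OP + → 1 + 1 = 2
STORE_FAST i → i=2
LOAD_FAST i → push 2
LOAD_CONST → push 5
COMPARE_OP bool(<) → 2 vs 5 = True
POP_JUMP_IF_FALSE → pop True; no jump
LOAD_FAST_LOAD_FAST w,w → push -8,-8
BINARY_OP + → -8 + -8 = -16
STORE_FAST w → w=-16
LOAD_FAST i → push 2
LOAD_CONST → push 1
BINARY_OP + → 2 + 1 = 3
STORE_FAST i → i=3
LOAD_FAST i → push 3
LOAD_CONST → push 5
COMPARE_OP bool(<) → 3 vs 5 = True
POP_JUMP_IF_FALSE → pop True; no jump
LOAD_FAST_LOAD_FAST w,w → push -16,-16
BINARY_OP + → -16 + -16 = -32
STORE_FAST w → w=-32
LOAD_FAST i → push 3
LOAD_CONST → push 1
BINARY_OP + → 3 + 1 = 4
STORE_FAST i → i=4
LOAD_FAST i → push 4
LOAD_CONST → push 5
COMPARE_OP bool(<) → 4 vs 5 = True
POP_JUMP_IF_FALSE → pop True; no jump
LOAD_FAST_LOAD_FAST w,w → push -32,-32
BINARY_OP + → -32 + -32 = -64
STORE_FAST w → w=-64
LOAD_FAST i → push 4
LOAD_CONST → push 1
BINARY_OP + → 4 + 1 = 5
STORE_FAST i → i=5
LOAD_FAST i → push 5
LOAD_CONST → push 5
COMPARE_OP bool(<) → 5 vs 5 = False
POP_JUMP_IF_FALSE → pop False; jump
LOAD_FAST w → push -64
RETURN_VALUE → return -64.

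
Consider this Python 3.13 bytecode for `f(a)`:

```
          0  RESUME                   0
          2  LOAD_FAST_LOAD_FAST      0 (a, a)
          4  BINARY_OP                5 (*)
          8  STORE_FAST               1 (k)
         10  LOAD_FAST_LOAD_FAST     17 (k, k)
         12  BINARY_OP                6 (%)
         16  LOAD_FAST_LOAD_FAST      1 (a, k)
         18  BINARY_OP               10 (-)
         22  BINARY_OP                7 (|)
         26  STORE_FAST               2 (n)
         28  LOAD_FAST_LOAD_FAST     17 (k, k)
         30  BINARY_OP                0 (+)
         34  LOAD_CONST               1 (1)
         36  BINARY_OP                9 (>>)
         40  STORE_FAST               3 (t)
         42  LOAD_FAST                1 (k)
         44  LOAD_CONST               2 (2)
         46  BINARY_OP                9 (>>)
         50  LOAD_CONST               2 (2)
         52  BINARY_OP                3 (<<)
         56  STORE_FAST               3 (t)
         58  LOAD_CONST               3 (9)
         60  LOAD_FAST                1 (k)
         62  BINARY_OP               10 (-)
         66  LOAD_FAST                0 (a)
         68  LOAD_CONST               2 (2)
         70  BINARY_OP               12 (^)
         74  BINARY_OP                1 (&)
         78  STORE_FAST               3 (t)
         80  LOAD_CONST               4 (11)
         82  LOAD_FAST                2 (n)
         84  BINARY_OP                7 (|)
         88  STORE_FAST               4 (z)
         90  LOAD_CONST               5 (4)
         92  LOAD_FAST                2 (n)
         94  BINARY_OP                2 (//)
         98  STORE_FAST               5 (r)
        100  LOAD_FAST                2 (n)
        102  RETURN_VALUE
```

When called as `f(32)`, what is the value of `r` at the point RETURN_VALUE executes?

LOAD_FAST_LOAD_FAST a,a → push 32,32. Stack: [32, 32]
BINARY_OP * → 32 * 32 = 1024. Stack: [1024]
STORE_FAST k → k=1024. Stack: []
LOAD_FAST_LOAD_FAST k,k → push 1024,1024. Stack: [1024, 1024]
BINARY_OP % → 1024 % 1024 = 0. Stack: [0]
LOAD_FAST_LOAD_FAST a,k → push 32,1024. Stack: [0, 32, 1024]
BINARY_OP - → 32 - 1024 = -992. Stack: [0, -992]
BINARY_OP | → 0 | -992 = -992. Stack: [-992]
STORE_FAST n → n=-992. Stack: []
LOAD_FAST_LOAD_FAST k,k → push 1024,1024. Stack: [1024, 1024]
BINARY_OP + → 1024 + 1024 = 2048. Stack: [2048]
LOAD_CONST → push 1. Stack: [2048, 1]
BINARY_OP >> → 2048 >> 1 = 1024. Stack: [1024]
STORE_FAST t → t=1024. Stack: []
LOAD_FAST k → push 1024. Stack: [1024]
LOAD_CONST → push 2. Stack: [1024, 2]
BINARY_OP >> → 1024 >> 2 = 256. Stack: [256]
LOAD_CONST → push 2. Stack: [256, 2]
BINARY_OP << → 256 << 2 = 1024. Stack: [1024]
STORE_FAST t → t=1024. Stack: []
LOAD_CONST → push 9. Stack: [9]
LOAD_FAST k → push 1024. Stack: [9, 1024]
BINARY_OP - → 9 - 1024 = -1015. Stack: [-1015]
LOAD_FAST a → push 32. Stack: [-1015, 32]
LOAD_CONST → push 2. Stack: [-1015, 32, 2]
BINARY_OP ^ → 32 ^ 2 = 34. Stack: [-1015, 34]
BINARY_OP & → -1015 & 34 = 0. Stack: [0]
STORE_FAST t → t=0. Stack: []
LOAD_CONST → push 11. Stack: [11]
LOAD_FAST n → push -992. Stack: [11, -992]
BINARY_OP | → 11 | -992 = -981. Stack: [-981]
STORE_FAST z → z=-981. Stack: []
LOAD_CONST → push 4. Stack: [4]
LOAD_FAST n → push -992. Stack: [4, -992]
BINARY_OP // → 4 // -992 = -1. Stack: [-1]
STORE_FAST r → r=-1. Stack: []
LOAD_FAST n → push -992. Stack: [-992]
RETURN_VALUE → return -992.

-1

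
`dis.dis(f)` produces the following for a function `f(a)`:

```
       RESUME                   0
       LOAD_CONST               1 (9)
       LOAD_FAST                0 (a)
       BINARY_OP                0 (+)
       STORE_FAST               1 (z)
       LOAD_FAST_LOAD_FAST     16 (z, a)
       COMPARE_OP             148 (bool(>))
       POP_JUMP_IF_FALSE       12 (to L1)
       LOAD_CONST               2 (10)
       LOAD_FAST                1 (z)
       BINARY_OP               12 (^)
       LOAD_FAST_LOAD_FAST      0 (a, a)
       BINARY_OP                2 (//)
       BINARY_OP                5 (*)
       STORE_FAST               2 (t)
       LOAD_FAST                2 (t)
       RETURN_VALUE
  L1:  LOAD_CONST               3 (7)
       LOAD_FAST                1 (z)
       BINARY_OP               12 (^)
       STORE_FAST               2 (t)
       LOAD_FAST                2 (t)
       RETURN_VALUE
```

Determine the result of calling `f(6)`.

LOAD_CONST → push 9. Stack: [9]
LOAD_FAST a → push 6. Stack: [9, 6]
BINARY_OP + → 9 + 6 = 15. Stack: [15]
STORE_FAST z → z=15. Stack: []
LOAD_FAST_LOAD_FAST z,a → push 15,6. Stack: [15, 6]
COMPARE_OP bool(>) → 15 vs 6 = True. Stack: [True]
POP_JUMP_IF_FALSE → pop True; no jump. Stack: []
LOAD_CONST → push 10. Stack: [10]
LOAD_FAST z → push 15. Stack: [10, 15]
BINARY_OP ^ → 10 ^ 15 = 5. Stack: [5]
LOAD_FAST_LOAD_FAST a,a → push 6,6. Stack: [5, 6, 6]
BINARY_OP // → 6 // 6 = 1. Stack: [5, 1]
BINARY_OP * → 5 * 1 = 5. Stack: [5]
STORE_FAST t → t=5. Stack: []
LOAD_FAST t → push 5. Stack: [5]
RETURN_VALUE → return 5.

5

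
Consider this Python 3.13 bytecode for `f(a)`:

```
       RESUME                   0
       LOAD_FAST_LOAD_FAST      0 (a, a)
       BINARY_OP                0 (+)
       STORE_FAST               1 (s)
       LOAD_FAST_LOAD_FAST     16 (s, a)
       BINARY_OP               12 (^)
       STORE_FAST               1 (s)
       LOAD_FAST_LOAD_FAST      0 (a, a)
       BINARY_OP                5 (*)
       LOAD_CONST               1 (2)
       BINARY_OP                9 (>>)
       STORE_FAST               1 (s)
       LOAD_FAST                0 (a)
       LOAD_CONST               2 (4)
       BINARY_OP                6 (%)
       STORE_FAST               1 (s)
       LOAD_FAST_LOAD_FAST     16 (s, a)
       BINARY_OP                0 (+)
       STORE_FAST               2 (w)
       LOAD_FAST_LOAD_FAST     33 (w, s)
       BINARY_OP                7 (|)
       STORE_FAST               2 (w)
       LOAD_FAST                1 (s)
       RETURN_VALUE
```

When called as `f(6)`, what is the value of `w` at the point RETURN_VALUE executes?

10

LOAD_FAST_LOAD_FAST a,a → push 6,6. Stack: [6, 6]
BINARY_OP + → 6 + 6 = 12. Stack: [12]
STORE_FAST s → s=12. Stack: []
LOAD_FAST_LOAD_FAST s,a → push 12,6. Stack: [12, 6]
BINARY_OP ^ → 12 ^ 6 = 10. Stack: [10]
STORE_FAST s → s=10. Stack: []
LOAD_FAST_LOAD_FAST a,a → push 6,6. Stack: [6, 6]
BINARY_OP * → 6 * 6 = 36. Stack: [36]
LOAD_CONST → push 2. Stack: [36, 2]
BINARY_OP >> → 36 >> 2 = 9. Stack: [9]
STORE_FAST s → s=9. Stack: []
LOAD_FAST a → push 6. Stack: [6]
LOAD_CONST → push 4. Stack: [6, 4]
BINARY_OP % → 6 % 4 = 2. Stack: [2]
STORE_FAST s → s=2. Stack: []
LOAD_FAST_LOAD_FAST s,a → push 2,6. Stack: [2, 6]
BINARY_OP + → 2 + 6 = 8. Stack: [8]
STORE_FAST w → w=8. Stack: []
LOAD_FAST_LOAD_FAST w,s → push 8,2. Stack: [8, 2]
BINARY_OP | → 8 | 2 = 10. Stack: [10]
STORE_FAST w → w=10. Stack: []
LOAD_FAST s → push 2. Stack: [2]
RETURN_VALUE → return 2.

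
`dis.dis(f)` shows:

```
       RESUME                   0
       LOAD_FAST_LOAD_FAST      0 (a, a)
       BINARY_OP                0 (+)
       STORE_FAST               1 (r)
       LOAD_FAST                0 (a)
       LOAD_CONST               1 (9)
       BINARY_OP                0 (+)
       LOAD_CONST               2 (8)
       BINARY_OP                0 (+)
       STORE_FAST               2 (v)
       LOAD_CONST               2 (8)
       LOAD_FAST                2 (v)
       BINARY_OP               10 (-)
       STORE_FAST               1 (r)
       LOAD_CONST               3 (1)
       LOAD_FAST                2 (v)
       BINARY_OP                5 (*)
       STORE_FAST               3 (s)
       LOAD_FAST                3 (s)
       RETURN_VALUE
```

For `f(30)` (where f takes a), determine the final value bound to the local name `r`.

-39

LOAD_FAST_LOAD_FAST a,a → push 30,30. Stack: [30, 30]
BINARY_OP + → 30 + 30 = 60. Stack: [60]
STORE_FAST r → r=60. Stack: []
LOAD_FAST a → push 30. Stack: [30]
LOAD_CONST → push 9. Stack: [30, 9]
BINARY_OP + → 30 + 9 = 39. Stack: [39]
LOAD_CONST → push 8. Stack: [39, 8]
BINARY_OP + → 39 + 8 = 47. Stack: [47]
STORE_FAST v → v=47. Stack: []
LOAD_CONST → push 8. Stack: [8]
LOAD_FAST v → push 47. Stack: [8, 47]
BINARY_OP - → 8 - 47 = -39. Stack: [-39]
STORE_FAST r → r=-39. Stack: []
LOAD_CONST → push 1. Stack: [1]
LOAD_FAST v → push 47. Stack: [1, 47]
BINARY_OP * → 1 * 47 = 47. Stack: [47]
STORE_FAST s → s=47. Stack: []
LOAD_FAST s → push 47. Stack: [47]
RETURN_VALUE → return 47.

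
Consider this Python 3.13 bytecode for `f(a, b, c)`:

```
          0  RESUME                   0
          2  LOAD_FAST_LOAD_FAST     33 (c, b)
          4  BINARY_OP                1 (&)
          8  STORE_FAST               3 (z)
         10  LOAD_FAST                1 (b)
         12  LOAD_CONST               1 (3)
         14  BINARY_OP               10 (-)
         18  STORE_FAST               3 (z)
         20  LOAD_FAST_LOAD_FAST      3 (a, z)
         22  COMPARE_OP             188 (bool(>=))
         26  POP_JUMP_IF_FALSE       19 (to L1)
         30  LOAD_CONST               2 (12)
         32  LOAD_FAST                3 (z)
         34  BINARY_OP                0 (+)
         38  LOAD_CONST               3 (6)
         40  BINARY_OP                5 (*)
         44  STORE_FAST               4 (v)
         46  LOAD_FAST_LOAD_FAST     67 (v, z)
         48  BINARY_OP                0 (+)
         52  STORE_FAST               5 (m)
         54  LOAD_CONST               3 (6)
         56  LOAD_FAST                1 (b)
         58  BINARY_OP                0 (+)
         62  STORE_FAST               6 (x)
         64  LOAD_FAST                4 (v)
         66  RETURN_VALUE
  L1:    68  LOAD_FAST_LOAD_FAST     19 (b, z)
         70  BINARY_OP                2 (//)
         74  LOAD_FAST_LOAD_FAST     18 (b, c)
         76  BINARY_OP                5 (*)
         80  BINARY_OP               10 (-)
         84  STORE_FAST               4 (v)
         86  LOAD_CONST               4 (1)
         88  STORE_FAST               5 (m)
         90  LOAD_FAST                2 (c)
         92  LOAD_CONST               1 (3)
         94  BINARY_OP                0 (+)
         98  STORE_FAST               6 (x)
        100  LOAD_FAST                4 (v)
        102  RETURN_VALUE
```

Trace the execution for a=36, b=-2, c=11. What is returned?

LOAD_FAST_LOAD_FAST c,b → push 11,-2. Stack: [11, -2]
BINARY_OP & → 11 & -2 = 10. Stack: [10]
STORE_FAST z → z=10. Stack: []
LOAD_FAST b → push -2. Stack: [-2]
LOAD_CONST → push 3. Stack: [-2, 3]
BINARY_OP - → -2 - 3 = -5. Stack: [-5]
STORE_FAST z → z=-5. Stack: []
LOAD_FAST_LOAD_FAST a,z → push 36,-5. Stack: [36, -5]
COMPARE_OP bool(>=) → 36 vs -5 = True. Stack: [True]
POP_JUMP_IF_FALSE → pop True; no jump. Stack: []
LOAD_CONST → push 12. Stack: [12]
LOAD_FAST z → push -5. Stack: [12, -5]
BINARY_OP + → 12 + -5 = 7. Stack: [7]
LOAD_CONST → push 6. Stack: [7, 6]
BINARY_OP * → 7 * 6 = 42. Stack: [42]
STORE_FAST v → v=42. Stack: []
LOAD_FAST_LOAD_FAST v,z → push 42,-5. Stack: [42, -5]
BINARY_OP + → 42 + -5 = 37. Stack: [37]
STORE_FAST m → m=37. Stack: []
LOAD_CONST → push 6. Stack: [6]
LOAD_FAST b → push -2. Stack: [6, -2]
BINARY_OP + → 6 + -2 = 4. Stack: [4]
STORE_FAST x → x=4. Stack: []
LOAD_FAST v → push 42. Stack: [42]
RETURN_VALUE → return 42.

42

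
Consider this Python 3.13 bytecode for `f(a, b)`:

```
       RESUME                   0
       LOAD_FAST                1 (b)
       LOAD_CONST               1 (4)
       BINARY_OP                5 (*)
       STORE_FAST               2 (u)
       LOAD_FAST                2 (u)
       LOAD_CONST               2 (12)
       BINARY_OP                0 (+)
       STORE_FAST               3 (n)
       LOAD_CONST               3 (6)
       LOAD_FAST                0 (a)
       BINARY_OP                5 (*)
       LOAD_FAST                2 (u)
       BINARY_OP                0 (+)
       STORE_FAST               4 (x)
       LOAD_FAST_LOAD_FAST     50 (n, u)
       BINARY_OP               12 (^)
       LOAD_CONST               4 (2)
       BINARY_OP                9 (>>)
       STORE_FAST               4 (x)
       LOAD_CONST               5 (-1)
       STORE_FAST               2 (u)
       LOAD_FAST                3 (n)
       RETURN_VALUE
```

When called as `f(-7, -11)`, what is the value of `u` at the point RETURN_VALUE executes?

-1

LOAD_FAST b → push -11. Stack: [-11]
LOAD_CONST → push 4. Stack: [-11, 4]
BINARY_OP * → -11 * 4 = -44. Stack: [-44]
STORE_FAST u → u=-44. Stack: []
LOAD_FAST u → push -44. Stack: [-44]
LOAD_CONST → push 12. Stack: [-44, 12]
BINARY_OP + → -44 + 12 = -32. Stack: [-32]
STORE_FAST n → n=-32. Stack: []
LOAD_CONST → push 6. Stack: [6]
LOAD_FAST a → push -7. Stack: [6, -7]
BINARY_OP * → 6 * -7 = -42. Stack: [-42]
LOAD_FAST u → push -44. Stack: [-42, -44]
BINARY_OP + → -42 + -44 = -86. Stack: [-86]
STORE_FAST x → x=-86. Stack: []
LOAD_FAST_LOAD_FAST n,u → push -32,-44. Stack: [-32, -44]
BINARY_OP ^ → -32 ^ -44 = 52. Stack: [52]
LOAD_CONST → push 2. Stack: [52, 2]
BINARY_OP >> → 52 >> 2 = 13. Stack: [13]
STORE_FAST x → x=13. Stack: []
LOAD_CONST → push -1. Stack: [-1]
STORE_FAST u → u=-1. Stack: []
LOAD_FAST n → push -32. Stack: [-32]
RETURN_VALUE → return -32.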